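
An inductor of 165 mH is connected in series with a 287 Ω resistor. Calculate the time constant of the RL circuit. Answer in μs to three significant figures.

τ = L/R = (0.165 H)/(287 Ω) = 5.749×10^-4 s.

τ ≈ 575 μs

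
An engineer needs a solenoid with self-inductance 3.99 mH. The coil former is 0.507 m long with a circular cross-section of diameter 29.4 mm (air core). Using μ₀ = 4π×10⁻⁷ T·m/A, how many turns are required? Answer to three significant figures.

A = π(d/2)² = π(1.470×10^-2 m)² = 6.789×10^-4 m².
From L = μ₀N²A/ℓ, N = √(Lℓ / (μ₀A)).
N = √[(3.990×10^-3)(0.507) / ((4π×10⁻⁷)×6.789×10^-4)] = √(2.371×10^6) ≈ 1539.9.

N ≈ 1540 turns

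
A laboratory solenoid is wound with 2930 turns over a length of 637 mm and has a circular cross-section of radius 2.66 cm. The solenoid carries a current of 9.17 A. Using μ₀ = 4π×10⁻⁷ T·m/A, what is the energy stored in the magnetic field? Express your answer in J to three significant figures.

U ≈ 1.58 J

A = πr² = π(2.660×10^-2 m)² = 2.223×10^-3 m².
L = μ₀N²A/ℓ = (4π×10⁻⁷)(2930)²(2.223×10^-3)/(0.637) = 3.7646×10^-2 H.
U = ½LI² = ½(3.7646×10^-2)(9.17)² = 1.583 J.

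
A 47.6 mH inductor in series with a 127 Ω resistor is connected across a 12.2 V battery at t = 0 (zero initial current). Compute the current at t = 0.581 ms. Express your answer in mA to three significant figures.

I ≈ 75.7 mA

τ = L/R = 4.760×10^-2/127 = 3.748×10^-4 s; final current I_∞ = ε/R = 12.2/127 = 9.606×10^-2 A.
I(t) = I_∞(1 − e^(−t/τ)) with t/τ = 1.550.
I = (9.606×10^-2)(1 − e^(−1.550)) = 7.568×10^-2 A.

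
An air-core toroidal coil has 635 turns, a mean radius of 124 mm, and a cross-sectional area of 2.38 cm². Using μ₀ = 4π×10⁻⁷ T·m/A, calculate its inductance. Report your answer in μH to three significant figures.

For a thin toroid, L = μ₀N²A/(2πR).
L = (4π×10⁻⁷)(635)²(2.380×10^-4) / (2π×0.124 m) = 1.548×10^-4 H.

L ≈ 155 μH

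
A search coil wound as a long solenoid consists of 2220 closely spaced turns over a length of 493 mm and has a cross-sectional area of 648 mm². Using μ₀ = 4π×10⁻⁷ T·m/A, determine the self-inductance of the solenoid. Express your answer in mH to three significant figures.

L ≈ 8.14 mH

A = 648 mm² = 6.480×10^-4 m².
For a long solenoid, L = μ₀N²A/ℓ.
L = (4π×10⁻⁷)(2220)²(6.480×10^-4)/(0.493 m) = 8.140×10^-3 H.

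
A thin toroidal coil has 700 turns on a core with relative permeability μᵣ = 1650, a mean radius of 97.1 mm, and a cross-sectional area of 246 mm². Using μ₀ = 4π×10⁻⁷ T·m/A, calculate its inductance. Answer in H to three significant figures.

For a thin toroid, L = μ₀μᵣN²A/(2πR).
L = (4π×10⁻⁷)(1650)(700)²(2.460×10^-4) / (2π×9.710×10^-2 m) = 0.4097 H.

L ≈ 0.410 H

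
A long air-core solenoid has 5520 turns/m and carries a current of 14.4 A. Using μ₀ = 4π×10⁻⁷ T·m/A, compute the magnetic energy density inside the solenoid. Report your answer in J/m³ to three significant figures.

B = μ₀nI = (4π×10⁻⁷)(5.520×10^3)(14.4) = 9.989×10^-2 T.
u = B²/(2μ₀) = (9.989×10^-2)²/(2×4π×10⁻⁷) = 3.970×10^3 J/m³.

u ≈ 3970 J/m³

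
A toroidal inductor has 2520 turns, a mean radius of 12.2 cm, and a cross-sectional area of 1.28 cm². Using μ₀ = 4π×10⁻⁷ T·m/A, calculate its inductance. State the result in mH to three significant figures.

For a thin toroid, L = μ₀N²A/(2πR).
L = (4π×10⁻⁷)(2520)²(1.280×10^-4) / (2π×0.122 m) = 1.333×10^-3 H.

L ≈ 1.33 mH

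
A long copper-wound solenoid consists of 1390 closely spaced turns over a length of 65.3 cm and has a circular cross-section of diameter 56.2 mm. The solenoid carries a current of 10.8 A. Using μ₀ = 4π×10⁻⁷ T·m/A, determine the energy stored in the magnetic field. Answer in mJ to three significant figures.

U ≈ 538 mJ

A = π(d/2)² = π(2.810×10^-2 m)² = 2.481×10^-3 m².
L = μ₀N²A/ℓ = (4π×10⁻⁷)(1390)²(2.481×10^-3)/(0.653) = 9.223×10^-3 H.
U = ½LI² = ½(9.223×10^-3)(10.8)² = 0.5379 J.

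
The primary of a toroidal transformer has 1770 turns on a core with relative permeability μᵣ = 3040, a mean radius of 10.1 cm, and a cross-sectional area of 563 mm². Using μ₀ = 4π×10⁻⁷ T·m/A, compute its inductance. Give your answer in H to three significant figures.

L ≈ 10.6 H

For a thin toroid, L = μ₀μᵣN²A/(2πR).
L = (4π×10⁻⁷)(3040)(1770)²(5.630×10^-4) / (2π×0.101 m) = 10.62 H.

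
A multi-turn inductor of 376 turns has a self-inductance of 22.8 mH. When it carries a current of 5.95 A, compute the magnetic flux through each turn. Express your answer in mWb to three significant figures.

From L = NΦ_B/I, the flux per turn is Φ_B = LI/N.
Φ_B = (2.280×10^-2 H)(5.95 A)/376 = 3.608×10^-4 Wb.

Φ_B ≈ 0.361 mWb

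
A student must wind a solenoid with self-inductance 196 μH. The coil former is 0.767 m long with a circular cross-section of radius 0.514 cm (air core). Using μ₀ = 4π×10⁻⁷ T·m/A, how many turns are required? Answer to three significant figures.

N ≈ 1200 turns

A = πr² = π(5.140×10^-3 m)² = 8.300×10^-5 m².
From L = μ₀N²A/ℓ, N = √(Lℓ / (μ₀A)).
N = √[(1.960×10^-4)(0.767) / ((4π×10⁻⁷)×8.300×10^-5)] = √(1.441×10^6) ≈ 1200.6.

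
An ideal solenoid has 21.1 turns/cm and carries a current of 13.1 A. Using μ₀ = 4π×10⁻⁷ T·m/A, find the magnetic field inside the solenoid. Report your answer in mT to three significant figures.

B ≈ 34.7 mT

Inside a long solenoid, B = μ₀nI.
B = (4π×10⁻⁷)(2.110×10^3 m⁻¹)(13.1 A) = 3.473×10^-2 T.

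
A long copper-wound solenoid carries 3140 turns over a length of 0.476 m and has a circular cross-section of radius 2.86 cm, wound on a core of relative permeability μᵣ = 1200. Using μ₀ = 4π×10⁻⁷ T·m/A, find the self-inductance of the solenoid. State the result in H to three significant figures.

A = πr² = π(2.860×10^-2 m)² = 2.570×10^-3 m².
For a long solenoid, L = μ₀μᵣN²A/ℓ.
L = (4π×10⁻⁷)(1200)(3140)²(2.570×10^-3)/(0.476 m) = 80.26 H.

L ≈ 80.3 H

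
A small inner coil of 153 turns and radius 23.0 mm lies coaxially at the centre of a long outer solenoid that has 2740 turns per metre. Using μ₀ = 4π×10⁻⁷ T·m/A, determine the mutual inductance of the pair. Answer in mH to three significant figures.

M ≈ 0.876 mH

The outer solenoid produces a uniform field B₁ = μ₀n₁I₁ across the inner coil,
so the flux linkage is N₂Φ = N₂B₁A₂ = μ₀n₁N₂A₂·I₁, giving M = μ₀n₁N₂A₂.
A₂ = πr² = π(2.300×10^-2 m)² = 1.662×10^-3 m².
M = (4π×10⁻⁷)(2740)(153)(1.662×10^-3) = 8.755×10^-4 H.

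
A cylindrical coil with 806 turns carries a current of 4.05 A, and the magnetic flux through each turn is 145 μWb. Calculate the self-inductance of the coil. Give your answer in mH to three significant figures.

Self-inductance is defined by L = NΦ_B/I (flux linkage over current).
L = (806)(1.450×10^-4 Wb)/(4.05 A) = 2.886×10^-2 H.

L ≈ 28.9 mH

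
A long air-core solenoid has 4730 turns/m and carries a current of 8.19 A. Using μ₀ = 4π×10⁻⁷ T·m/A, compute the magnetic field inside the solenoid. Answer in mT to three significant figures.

Inside a long solenoid, B = μ₀nI.
B = (4π×10⁻⁷)(4.730×10^3 m⁻¹)(8.19 A) = 4.868×10^-2 T.

B ≈ 48.7 mT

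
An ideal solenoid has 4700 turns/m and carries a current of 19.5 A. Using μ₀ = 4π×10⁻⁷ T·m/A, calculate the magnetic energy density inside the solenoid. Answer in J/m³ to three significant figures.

u ≈ 5280 J/m³

B = μ₀nI = (4π×10⁻⁷)(4.700×10^3)(19.5) = 0.1152 T.
u = B²/(2μ₀) = (0.1152)²/(2×4π×10⁻⁷) = 5.278×10^3 J/m³.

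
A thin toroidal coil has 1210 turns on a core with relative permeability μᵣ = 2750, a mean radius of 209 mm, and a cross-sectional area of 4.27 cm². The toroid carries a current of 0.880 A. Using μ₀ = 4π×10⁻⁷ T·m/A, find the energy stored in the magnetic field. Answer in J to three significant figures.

L = μ₀μᵣN²A/(2πR) = (4π×10⁻⁷)(2750)(1210)²(4.270×10^-4)/(2π×0.209) = 1.645 H.
U = ½LI² = ½(1.645)(0.880)² = 0.637 J.

U ≈ 0.637 J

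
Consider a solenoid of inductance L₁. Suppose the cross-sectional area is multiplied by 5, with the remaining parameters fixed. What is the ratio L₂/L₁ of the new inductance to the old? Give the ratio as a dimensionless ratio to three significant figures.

L₂/L₁ = 5.00

For a solenoid, L ∝ μᵣN²A/ℓ.
L₂/L₁ = (5) = 5.00.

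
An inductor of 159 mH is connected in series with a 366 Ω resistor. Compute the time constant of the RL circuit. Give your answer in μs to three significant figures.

τ ≈ 434 μs

τ = L/R = (0.159 H)/(366 Ω) = 4.344×10^-4 s.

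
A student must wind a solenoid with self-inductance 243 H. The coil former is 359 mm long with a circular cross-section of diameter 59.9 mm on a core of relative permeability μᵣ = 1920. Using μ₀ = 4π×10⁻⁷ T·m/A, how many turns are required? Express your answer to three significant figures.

A = π(d/2)² = π(2.995×10^-2 m)² = 2.818×10^-3 m².
From L = μ₀μᵣN²A/ℓ, N = √(Lℓ / (μ₀μᵣA)).
N = √[(243)(0.359) / ((4π×10⁻⁷)(1920)×2.818×10^-3)] = √(1.283×10^7) ≈ 3582.0.

N ≈ 3580 turns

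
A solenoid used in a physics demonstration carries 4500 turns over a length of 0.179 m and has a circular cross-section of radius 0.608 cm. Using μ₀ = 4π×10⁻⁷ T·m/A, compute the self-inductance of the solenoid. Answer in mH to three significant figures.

A = πr² = π(6.080×10^-3 m)² = 1.161×10^-4 m².
For a long solenoid, L = μ₀N²A/ℓ.
L = (4π×10⁻⁷)(4500)²(1.161×10^-4)/(0.179 m) = 1.651×10^-2 H.

L ≈ 16.5 mH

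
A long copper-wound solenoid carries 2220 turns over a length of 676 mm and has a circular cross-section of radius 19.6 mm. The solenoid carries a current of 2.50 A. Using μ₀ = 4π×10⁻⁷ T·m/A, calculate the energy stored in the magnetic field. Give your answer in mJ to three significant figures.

U ≈ 34.6 mJ

A = πr² = π(1.960×10^-2 m)² = 1.207×10^-3 m².
L = μ₀N²A/ℓ = (4π×10⁻⁷)(2220)²(1.207×10^-3)/(0.676) = 1.106×10^-2 H.
U = ½LI² = ½(1.106×10^-2)(2.50)² = 3.455×10^-2 J.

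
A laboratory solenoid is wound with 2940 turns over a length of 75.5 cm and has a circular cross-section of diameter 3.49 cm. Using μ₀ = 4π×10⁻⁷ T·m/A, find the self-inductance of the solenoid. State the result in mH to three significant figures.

L ≈ 13.8 mH

A = π(d/2)² = π(1.745×10^-2 m)² = 9.566×10^-4 m².
For a long solenoid, L = μ₀N²A/ℓ.
L = (4π×10⁻⁷)(2940)²(9.566×10^-4)/(0.755 m) = 1.376×10^-2 H.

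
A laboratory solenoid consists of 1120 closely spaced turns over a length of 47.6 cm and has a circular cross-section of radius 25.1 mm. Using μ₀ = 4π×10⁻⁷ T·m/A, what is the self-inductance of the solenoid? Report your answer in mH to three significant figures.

A = πr² = π(2.510×10^-2 m)² = 1.979×10^-3 m².
For a long solenoid, L = μ₀N²A/ℓ.
L = (4π×10⁻⁷)(1120)²(1.979×10^-3)/(0.476 m) = 6.554×10^-3 H.

L ≈ 6.55 mH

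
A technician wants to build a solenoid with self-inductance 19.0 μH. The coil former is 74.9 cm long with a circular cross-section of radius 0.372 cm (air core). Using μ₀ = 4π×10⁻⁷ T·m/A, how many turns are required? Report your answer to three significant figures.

A = πr² = π(3.720×10^-3 m)² = 4.347×10^-5 m².
From L = μ₀N²A/ℓ, N = √(Lℓ / (μ₀A)).
N = √[(1.900×10^-5)(0.749) / ((4π×10⁻⁷)×4.347×10^-5)] = √(2.6049×10^5) ≈ 510.4.

N ≈ 510 turns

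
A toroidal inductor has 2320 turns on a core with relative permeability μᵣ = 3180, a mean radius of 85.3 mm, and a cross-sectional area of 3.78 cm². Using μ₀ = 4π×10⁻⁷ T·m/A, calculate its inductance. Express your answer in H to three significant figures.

For a thin toroid, L = μ₀μᵣN²A/(2πR).
L = (4π×10⁻⁷)(3180)(2320)²(3.780×10^-4) / (2π×8.530×10^-2 m) = 15.17 H.

L ≈ 15.2 H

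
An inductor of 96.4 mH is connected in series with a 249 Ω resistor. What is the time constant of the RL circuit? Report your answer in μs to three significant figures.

τ ≈ 387 μs

τ = L/R = (9.640×10^-2 H)/(249 Ω) = 3.871×10^-4 s.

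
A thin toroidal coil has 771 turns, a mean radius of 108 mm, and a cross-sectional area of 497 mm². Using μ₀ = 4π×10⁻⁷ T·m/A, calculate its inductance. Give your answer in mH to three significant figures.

For a thin toroid, L = μ₀N²A/(2πR).
L = (4π×10⁻⁷)(771)²(4.970×10^-4) / (2π×0.108 m) = 5.471×10^-4 H.

L ≈ 0.547 mH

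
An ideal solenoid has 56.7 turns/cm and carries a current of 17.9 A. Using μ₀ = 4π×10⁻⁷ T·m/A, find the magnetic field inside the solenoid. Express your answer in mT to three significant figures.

Inside a long solenoid, B = μ₀nI.
B = (4π×10⁻⁷)(5.670×10^3 m⁻¹)(17.9 A) = 0.1275 T.

B ≈ 128 mT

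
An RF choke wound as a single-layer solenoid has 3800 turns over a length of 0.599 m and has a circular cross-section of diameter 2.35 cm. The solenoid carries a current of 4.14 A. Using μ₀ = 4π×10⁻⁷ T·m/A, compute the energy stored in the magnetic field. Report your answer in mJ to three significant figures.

A = π(d/2)² = π(1.175×10^-2 m)² = 4.337×10^-4 m².
L = μ₀N²A/ℓ = (4π×10⁻⁷)(3800)²(4.337×10^-4)/(0.599) = 1.314×10^-2 H.
U = ½LI² = ½(1.314×10^-2)(4.14)² = 0.1126 J.

U ≈ 113 mJ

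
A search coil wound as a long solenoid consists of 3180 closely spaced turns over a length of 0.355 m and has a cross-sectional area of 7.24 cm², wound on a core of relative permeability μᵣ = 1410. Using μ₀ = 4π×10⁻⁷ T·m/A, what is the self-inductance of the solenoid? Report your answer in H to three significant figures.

L ≈ 36.5 H

A = 7.24 cm² = 7.240×10^-4 m².
For a long solenoid, L = μ₀μᵣN²A/ℓ.
L = (4π×10⁻⁷)(1410)(3180)²(7.240×10^-4)/(0.355 m) = 36.54 H.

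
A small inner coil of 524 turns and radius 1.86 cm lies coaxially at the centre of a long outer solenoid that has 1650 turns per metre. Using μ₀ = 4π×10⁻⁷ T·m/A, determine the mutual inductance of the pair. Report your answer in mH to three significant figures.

The outer solenoid produces a uniform field B₁ = μ₀n₁I₁ across the inner coil,
so the flux linkage is N₂Φ = N₂B₁A₂ = μ₀n₁N₂A₂·I₁, giving M = μ₀n₁N₂A₂.
A₂ = πr² = π(1.860×10^-2 m)² = 1.087×10^-3 m².
M = (4π×10⁻⁷)(1650)(524)(1.087×10^-3) = 1.181×10^-3 H.

M ≈ 1.18 mH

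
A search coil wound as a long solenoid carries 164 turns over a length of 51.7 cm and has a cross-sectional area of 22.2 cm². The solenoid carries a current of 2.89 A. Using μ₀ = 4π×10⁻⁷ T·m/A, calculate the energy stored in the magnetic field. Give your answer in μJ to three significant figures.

U ≈ 606 μJ

A = 22.2 cm² = 2.220×10^-3 m².
L = μ₀N²A/ℓ = (4π×10⁻⁷)(164)²(2.220×10^-3)/(0.517) = 1.451×10^-4 H.
U = ½LI² = ½(1.451×10^-4)(2.89)² = 6.061×10^-4 J.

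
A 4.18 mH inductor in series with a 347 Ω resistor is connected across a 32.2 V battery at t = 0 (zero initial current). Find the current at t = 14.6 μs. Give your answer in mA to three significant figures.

τ = L/R = 4.180×10^-3/347 = 1.2046×10^-5 s; final current I_∞ = ε/R = 32.2/347 = 9.280×10^-2 A.
I(t) = I_∞(1 − e^(−t/τ)) with t/τ = 1.212.
I = (9.280×10^-2)(1 − e^(−1.212)) = 6.518×10^-2 A.

I ≈ 65.2 mA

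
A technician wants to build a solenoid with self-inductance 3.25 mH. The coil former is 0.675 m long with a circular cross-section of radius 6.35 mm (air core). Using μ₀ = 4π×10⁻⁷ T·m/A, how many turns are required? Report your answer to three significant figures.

N ≈ 3710 turns

A = πr² = π(6.350×10^-3 m)² = 1.267×10^-4 m².
From L = μ₀N²A/ℓ, N = √(Lℓ / (μ₀A)).
N = √[(3.250×10^-3)(0.675) / ((4π×10⁻⁷)×1.267×10^-4)] = √(1.378×10^7) ≈ 3712.3.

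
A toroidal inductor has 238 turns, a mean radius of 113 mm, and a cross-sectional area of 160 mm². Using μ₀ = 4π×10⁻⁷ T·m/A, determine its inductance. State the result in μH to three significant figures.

L ≈ 16.0 μH

For a thin toroid, L = μ₀N²A/(2πR).
L = (4π×10⁻⁷)(238)²(1.600×10^-4) / (2π×0.113 m) = 1.604×10^-5 H.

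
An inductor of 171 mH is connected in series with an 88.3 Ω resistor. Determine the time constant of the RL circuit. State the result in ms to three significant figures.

τ ≈ 1.94 ms

τ = L/R = (0.171 H)/(88.3 Ω) = 1.937×10^-3 s.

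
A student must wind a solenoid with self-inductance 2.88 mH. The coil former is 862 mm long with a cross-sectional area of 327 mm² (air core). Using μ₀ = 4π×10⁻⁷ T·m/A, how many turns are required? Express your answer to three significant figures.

N ≈ 2460 turns

A = 327 mm² = 3.270×10^-4 m².
From L = μ₀N²A/ℓ, N = √(Lℓ / (μ₀A)).
N = √[(2.880×10^-3)(0.862) / ((4π×10⁻⁷)×3.270×10^-4)] = √(6.041×10^6) ≈ 2457.9.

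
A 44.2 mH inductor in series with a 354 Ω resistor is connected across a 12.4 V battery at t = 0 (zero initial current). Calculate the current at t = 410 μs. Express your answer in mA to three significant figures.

τ = L/R = 4.420×10^-2/354 = 1.249×10^-4 s; final current I_∞ = ε/R = 12.4/354 = 3.503×10^-2 A.
I(t) = I_∞(1 − e^(−t/τ)) with t/τ = 3.284.
I = (3.503×10^-2)(1 − e^(−3.284)) = 3.372×10^-2 A.

I ≈ 33.7 mA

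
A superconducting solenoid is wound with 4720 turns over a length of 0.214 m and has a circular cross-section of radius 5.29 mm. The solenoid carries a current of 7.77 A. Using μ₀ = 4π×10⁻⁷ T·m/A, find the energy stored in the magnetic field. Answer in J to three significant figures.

A = πr² = π(5.290×10^-3 m)² = 8.791×10^-5 m².
L = μ₀N²A/ℓ = (4π×10⁻⁷)(4720)²(8.791×10^-5)/(0.214) = 1.150×10^-2 H.
U = ½LI² = ½(1.150×10^-2)(7.77)² = 0.3472 J.

U ≈ 0.347 J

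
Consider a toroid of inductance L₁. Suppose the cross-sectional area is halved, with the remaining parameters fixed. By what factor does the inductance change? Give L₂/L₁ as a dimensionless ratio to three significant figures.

L₂/L₁ = 0.500

For a toroid, L ∝ μᵣN²A/R.
L₂/L₁ = (0.5) = 0.500.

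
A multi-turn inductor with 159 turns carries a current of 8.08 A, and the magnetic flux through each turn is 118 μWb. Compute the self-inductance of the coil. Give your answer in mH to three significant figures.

L ≈ 2.32 mH

Self-inductance is defined by L = NΦ_B/I (flux linkage over current).
L = (159)(1.180×10^-4 Wb)/(8.08 A) = 2.322×10^-3 H.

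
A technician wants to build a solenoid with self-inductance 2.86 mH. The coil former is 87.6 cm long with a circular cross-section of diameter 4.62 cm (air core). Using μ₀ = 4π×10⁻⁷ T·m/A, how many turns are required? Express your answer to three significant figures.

N ≈ 1090 turns

A = π(d/2)² = π(2.310×10^-2 m)² = 1.676×10^-3 m².
From L = μ₀N²A/ℓ, N = √(Lℓ / (μ₀A)).
N = √[(2.860×10^-3)(0.876) / ((4π×10⁻⁷)×1.676×10^-3)] = √(1.189×10^6) ≈ 1090.5.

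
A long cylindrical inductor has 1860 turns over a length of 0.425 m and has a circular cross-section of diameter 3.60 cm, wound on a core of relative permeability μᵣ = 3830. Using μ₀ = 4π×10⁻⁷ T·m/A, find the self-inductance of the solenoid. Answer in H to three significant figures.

A = π(d/2)² = π(1.800×10^-2 m)² = 1.018×10^-3 m².
For a long solenoid, L = μ₀μᵣN²A/ℓ.
L = (4π×10⁻⁷)(3830)(1860)²(1.018×10^-3)/(0.425 m) = 39.88 H.

L ≈ 39.9 H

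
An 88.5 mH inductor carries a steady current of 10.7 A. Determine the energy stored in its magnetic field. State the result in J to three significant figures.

Stored magnetic energy: U = ½LI².
U = ½(8.850×10^-2 H)(10.7 A)² = 5.066 J.

U ≈ 5.07 J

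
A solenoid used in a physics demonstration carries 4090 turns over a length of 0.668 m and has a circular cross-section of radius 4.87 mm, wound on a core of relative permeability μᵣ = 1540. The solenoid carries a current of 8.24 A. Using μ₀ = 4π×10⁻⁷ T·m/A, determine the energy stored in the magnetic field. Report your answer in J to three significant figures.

A = πr² = π(4.870×10^-3 m)² = 7.451×10^-5 m².
L = μ₀μᵣN²A/ℓ = (4π×10⁻⁷)(1540)(4090)²(7.451×10^-5)/(0.668) = 3.611 H.
U = ½LI² = ½(3.611)(8.24)² = 122.6 J.

U ≈ 123 J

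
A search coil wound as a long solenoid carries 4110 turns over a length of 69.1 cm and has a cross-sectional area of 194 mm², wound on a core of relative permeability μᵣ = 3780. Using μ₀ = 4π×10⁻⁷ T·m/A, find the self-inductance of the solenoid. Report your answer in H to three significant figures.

L ≈ 22.5 H

A = 194 mm² = 1.940×10^-4 m².
For a long solenoid, L = μ₀μᵣN²A/ℓ.
L = (4π×10⁻⁷)(3780)(4110)²(1.940×10^-4)/(0.691 m) = 22.53 H.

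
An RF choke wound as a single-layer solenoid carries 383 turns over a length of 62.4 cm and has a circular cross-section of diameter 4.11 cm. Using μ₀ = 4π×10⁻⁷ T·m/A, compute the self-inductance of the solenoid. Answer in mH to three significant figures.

A = π(d/2)² = π(2.055×10^-2 m)² = 1.327×10^-3 m².
For a long solenoid, L = μ₀N²A/ℓ.
L = (4π×10⁻⁷)(383)²(1.327×10^-3)/(0.624 m) = 3.919×10^-4 H.

L ≈ 0.392 mH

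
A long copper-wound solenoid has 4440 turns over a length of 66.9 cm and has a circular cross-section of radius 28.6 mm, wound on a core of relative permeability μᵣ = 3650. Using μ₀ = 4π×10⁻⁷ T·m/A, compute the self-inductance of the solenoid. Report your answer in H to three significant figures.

A = πr² = π(2.860×10^-2 m)² = 2.570×10^-3 m².
For a long solenoid, L = μ₀μᵣN²A/ℓ.
L = (4π×10⁻⁷)(3650)(4440)²(2.570×10^-3)/(0.669 m) = 347.3 H.

L ≈ 347 H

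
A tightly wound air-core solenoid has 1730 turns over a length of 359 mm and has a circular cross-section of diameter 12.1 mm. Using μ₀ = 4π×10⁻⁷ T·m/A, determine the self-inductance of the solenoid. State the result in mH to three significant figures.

L ≈ 1.20 mH

A = π(d/2)² = π(6.050×10^-3 m)² = 1.150×10^-4 m².
For a long solenoid, L = μ₀N²A/ℓ.
L = (4π×10⁻⁷)(1730)²(1.150×10^-4)/(0.359 m) = 1.2047×10^-3 H.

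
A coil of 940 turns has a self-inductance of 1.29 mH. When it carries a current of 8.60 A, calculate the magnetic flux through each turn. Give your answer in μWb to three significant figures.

From L = NΦ_B/I, the flux per turn is Φ_B = LI/N.
Φ_B = (1.290×10^-3 H)(8.60 A)/940 = 1.180×10^-5 Wb.

Φ_B ≈ 11.8 μWb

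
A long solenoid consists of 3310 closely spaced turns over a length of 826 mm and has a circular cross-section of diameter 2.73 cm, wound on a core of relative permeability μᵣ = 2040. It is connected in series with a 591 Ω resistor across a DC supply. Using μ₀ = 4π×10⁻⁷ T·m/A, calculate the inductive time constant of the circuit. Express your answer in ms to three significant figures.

τ ≈ 33.7 ms

A = π(d/2)² = π(1.365×10^-2 m)² = 5.853×10^-4 m².
L = μ₀μᵣN²A/ℓ = (4π×10⁻⁷)(2040)(3310)²(5.853×10^-4)/(0.826) = 19.9 H.
τ = L/R = (19.9)/(591) = 3.368×10^-2 s.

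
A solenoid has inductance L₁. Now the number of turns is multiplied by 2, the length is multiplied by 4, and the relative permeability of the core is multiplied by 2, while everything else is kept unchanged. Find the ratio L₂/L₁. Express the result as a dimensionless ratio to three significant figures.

For a solenoid, L ∝ μᵣN²A/ℓ.
L₂/L₁ = (2)^2 × (4)^-1 × (2) = 2.00.

L₂/L₁ = 2.00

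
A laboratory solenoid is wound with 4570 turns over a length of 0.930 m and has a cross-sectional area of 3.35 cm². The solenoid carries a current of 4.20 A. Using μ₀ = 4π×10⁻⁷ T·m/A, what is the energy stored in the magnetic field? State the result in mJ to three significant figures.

U ≈ 83.4 mJ

A = 3.35 cm² = 3.350×10^-4 m².
L = μ₀N²A/ℓ = (4π×10⁻⁷)(4570)²(3.350×10^-4)/(0.93) = 9.454×10^-3 H.
U = ½LI² = ½(9.454×10^-3)(4.20)² = 8.338×10^-2 J.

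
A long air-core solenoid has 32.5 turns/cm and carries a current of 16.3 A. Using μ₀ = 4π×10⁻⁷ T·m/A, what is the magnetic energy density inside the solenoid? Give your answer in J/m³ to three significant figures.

B = μ₀nI = (4π×10⁻⁷)(3.250×10^3)(16.3) = 6.657×10^-2 T.
u = B²/(2μ₀) = (6.657×10^-2)²/(2×4π×10⁻⁷) = 1.763×10^3 J/m³.

u ≈ 1760 J/m³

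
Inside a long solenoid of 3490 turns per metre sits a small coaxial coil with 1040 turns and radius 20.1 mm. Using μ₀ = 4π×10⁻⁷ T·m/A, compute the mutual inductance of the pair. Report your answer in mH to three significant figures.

M ≈ 5.79 mH

The outer solenoid produces a uniform field B₁ = μ₀n₁I₁ across the inner coil,
so the flux linkage is N₂Φ = N₂B₁A₂ = μ₀n₁N₂A₂·I₁, giving M = μ₀n₁N₂A₂.
A₂ = πr² = π(2.010×10^-2 m)² = 1.269×10^-3 m².
M = (4π×10⁻⁷)(3490)(1040)(1.269×10^-3) = 5.789×10^-3 H.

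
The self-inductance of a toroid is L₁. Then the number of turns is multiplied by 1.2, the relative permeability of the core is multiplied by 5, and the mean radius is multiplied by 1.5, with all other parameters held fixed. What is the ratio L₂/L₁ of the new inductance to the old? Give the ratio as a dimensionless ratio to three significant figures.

L₂/L₁ = 4.80

For a toroid, L ∝ μᵣN²A/R.
L₂/L₁ = (1.2)^2 × (5) × (1.5)^-1 = 4.80.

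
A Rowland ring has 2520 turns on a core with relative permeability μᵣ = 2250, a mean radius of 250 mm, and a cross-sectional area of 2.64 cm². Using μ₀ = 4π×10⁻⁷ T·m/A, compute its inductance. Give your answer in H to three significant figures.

For a thin toroid, L = μ₀μᵣN²A/(2πR).
L = (4π×10⁻⁷)(2250)(2520)²(2.640×10^-4) / (2π×0.25 m) = 3.018 H.

L ≈ 3.02 H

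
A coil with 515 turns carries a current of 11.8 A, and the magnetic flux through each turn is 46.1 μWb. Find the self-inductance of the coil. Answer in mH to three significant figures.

Self-inductance is defined by L = NΦ_B/I (flux linkage over current).
L = (515)(4.610×10^-5 Wb)/(11.8 A) = 2.012×10^-3 H.

L ≈ 2.01 mH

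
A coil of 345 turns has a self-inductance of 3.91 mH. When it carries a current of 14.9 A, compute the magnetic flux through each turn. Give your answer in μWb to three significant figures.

From L = NΦ_B/I, the flux per turn is Φ_B = LI/N.
Φ_B = (3.910×10^-3 H)(14.9 A)/345 = 1.689×10^-4 Wb.

Φ_B ≈ 169 μWb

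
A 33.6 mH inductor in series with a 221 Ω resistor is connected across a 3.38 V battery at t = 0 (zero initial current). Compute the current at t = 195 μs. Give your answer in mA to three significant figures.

I ≈ 11.1 mA

τ = L/R = 3.360×10^-2/221 = 1.520×10^-4 s; final current I_∞ = ε/R = 3.38/221 = 1.529×10^-2 A.
I(t) = I_∞(1 − e^(−t/τ)) with t/τ = 1.283.
I = (1.529×10^-2)(1 − e^(−1.283)) = 1.105×10^-2 A.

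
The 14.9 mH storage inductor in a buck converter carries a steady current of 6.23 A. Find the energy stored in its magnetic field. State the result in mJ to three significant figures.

U ≈ 289 mJ

Stored magnetic energy: U = ½LI².
U = ½(1.490×10^-2 H)(6.23 A)² = 0.2892 J.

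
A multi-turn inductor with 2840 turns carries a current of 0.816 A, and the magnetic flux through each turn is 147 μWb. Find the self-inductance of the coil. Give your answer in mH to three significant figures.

Self-inductance is defined by L = NΦ_B/I (flux linkage over current).
L = (2840)(1.470×10^-4 Wb)/(0.816 A) = 0.5116 H.

L ≈ 512 mH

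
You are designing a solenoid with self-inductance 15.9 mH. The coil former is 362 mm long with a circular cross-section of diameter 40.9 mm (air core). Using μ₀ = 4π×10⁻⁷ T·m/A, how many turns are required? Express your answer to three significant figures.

N ≈ 1870 turns

A = π(d/2)² = π(2.045×10^-2 m)² = 1.314×10^-3 m².
From L = μ₀N²A/ℓ, N = √(Lℓ / (μ₀A)).
N = √[(1.590×10^-2)(0.362) / ((4π×10⁻⁷)×1.314×10^-3)] = √(3.486×10^6) ≈ 1867.2.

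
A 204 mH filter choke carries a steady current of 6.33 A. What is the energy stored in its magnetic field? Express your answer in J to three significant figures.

Stored magnetic energy: U = ½LI².
U = ½(0.204 H)(6.33 A)² = 4.087 J.

U ≈ 4.09 J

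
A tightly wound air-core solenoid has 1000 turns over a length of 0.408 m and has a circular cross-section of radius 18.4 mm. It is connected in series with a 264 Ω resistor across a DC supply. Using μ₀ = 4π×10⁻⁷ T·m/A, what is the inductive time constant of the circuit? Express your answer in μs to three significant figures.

A = πr² = π(1.840×10^-2 m)² = 1.064×10^-3 m².
L = μ₀N²A/ℓ = (4π×10⁻⁷)(1000)²(1.064×10^-3)/(0.408) = 3.276×10^-3 H.
τ = L/R = (3.276×10^-3)/(264) = 1.241×10^-5 s.

τ ≈ 12.4 μs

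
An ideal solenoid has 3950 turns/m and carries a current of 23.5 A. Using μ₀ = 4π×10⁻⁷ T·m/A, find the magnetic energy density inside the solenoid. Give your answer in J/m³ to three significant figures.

B = μ₀nI = (4π×10⁻⁷)(3.950×10^3)(23.5) = 0.1166 T.
u = B²/(2μ₀) = (0.1166)²/(2×4π×10⁻⁷) = 5.414×10^3 J/m³.

u ≈ 5410 J/m³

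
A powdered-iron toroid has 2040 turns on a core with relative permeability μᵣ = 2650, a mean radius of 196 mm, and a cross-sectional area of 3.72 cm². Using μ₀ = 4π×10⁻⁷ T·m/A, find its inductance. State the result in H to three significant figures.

L ≈ 4.19 H

For a thin toroid, L = μ₀μᵣN²A/(2πR).
L = (4π×10⁻⁷)(2650)(2040)²(3.720×10^-4) / (2π×0.196 m) = 4.186 H.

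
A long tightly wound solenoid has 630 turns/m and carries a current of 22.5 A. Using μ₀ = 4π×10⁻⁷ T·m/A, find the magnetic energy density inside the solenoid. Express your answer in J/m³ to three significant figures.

u ≈ 126 J/m³

B = μ₀nI = (4π×10⁻⁷)(630)(22.5) = 1.781×10^-2 T.
u = B²/(2μ₀) = (1.781×10^-2)²/(2×4π×10⁻⁷) = 126.2 J/m³.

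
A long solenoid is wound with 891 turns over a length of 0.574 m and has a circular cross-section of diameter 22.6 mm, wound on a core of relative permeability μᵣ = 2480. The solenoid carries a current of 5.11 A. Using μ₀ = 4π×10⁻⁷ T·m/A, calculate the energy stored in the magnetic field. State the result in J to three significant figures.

U ≈ 22.6 J

A = π(d/2)² = π(1.130×10^-2 m)² = 4.011×10^-4 m².
L = μ₀μᵣN²A/ℓ = (4π×10⁻⁷)(2480)(891)²(4.011×10^-4)/(0.574) = 1.729 H.
U = ½LI² = ½(1.729)(5.11)² = 22.57 J.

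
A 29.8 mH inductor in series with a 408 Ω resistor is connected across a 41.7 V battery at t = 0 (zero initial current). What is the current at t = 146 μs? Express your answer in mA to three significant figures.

τ = L/R = 2.980×10^-2/408 = 7.304×10^-5 s; final current I_∞ = ε/R = 41.7/408 = 0.1022 A.
I(t) = I_∞(1 − e^(−t/τ)) with t/τ = 1.999.
I = (0.1022)(1 − e^(−1.999)) = 8.836×10^-2 A.

I ≈ 88.4 mA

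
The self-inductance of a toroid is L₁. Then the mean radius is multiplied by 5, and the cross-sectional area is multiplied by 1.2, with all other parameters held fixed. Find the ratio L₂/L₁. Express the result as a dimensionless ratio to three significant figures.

L₂/L₁ = 0.240

For a toroid, L ∝ μᵣN²A/R.
L₂/L₁ = (5)^-1 × (1.2) = 0.240.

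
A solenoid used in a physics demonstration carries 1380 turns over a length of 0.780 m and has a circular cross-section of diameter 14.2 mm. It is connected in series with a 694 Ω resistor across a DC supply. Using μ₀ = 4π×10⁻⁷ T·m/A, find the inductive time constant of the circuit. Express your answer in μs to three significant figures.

A = π(d/2)² = π(7.100×10^-3 m)² = 1.584×10^-4 m².
L = μ₀N²A/ℓ = (4π×10⁻⁷)(1380)²(1.584×10^-4)/(0.78) = 4.859×10^-4 H.
τ = L/R = (4.859×10^-4)/(694) = 7.001×10^-7 s.

τ ≈ 0.700 μs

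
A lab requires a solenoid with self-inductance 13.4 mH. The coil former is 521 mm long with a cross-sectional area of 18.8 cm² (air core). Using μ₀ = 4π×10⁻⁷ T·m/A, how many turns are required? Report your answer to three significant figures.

N ≈ 1720 turns

A = 18.8 cm² = 1.880×10^-3 m².
From L = μ₀N²A/ℓ, N = √(Lℓ / (μ₀A)).
N = √[(1.340×10^-2)(0.521) / ((4π×10⁻⁷)×1.880×10^-3)] = √(2.955×10^6) ≈ 1719.0.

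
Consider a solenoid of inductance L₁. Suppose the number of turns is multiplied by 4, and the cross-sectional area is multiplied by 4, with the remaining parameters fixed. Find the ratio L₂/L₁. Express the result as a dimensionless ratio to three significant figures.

For a solenoid, L ∝ μᵣN²A/ℓ.
L₂/L₁ = (4)^2 × (4) = 64.0.

L₂/L₁ = 64.0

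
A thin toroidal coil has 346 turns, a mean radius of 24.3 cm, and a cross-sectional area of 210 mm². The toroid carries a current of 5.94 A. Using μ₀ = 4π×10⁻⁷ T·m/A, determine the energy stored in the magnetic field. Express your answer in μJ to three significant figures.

L = μ₀N²A/(2πR) = (4π×10⁻⁷)(346)²(2.100×10^-4)/(2π×0.243) = 2.069×10^-5 H.
U = ½LI² = ½(2.069×10^-5)(5.94)² = 3.650×10^-4 J.

U ≈ 365 μJ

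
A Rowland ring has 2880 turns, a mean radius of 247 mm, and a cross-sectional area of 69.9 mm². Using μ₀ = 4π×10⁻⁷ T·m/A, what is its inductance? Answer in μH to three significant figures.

For a thin toroid, L = μ₀N²A/(2πR).
L = (4π×10⁻⁷)(2880)²(6.990×10^-5) / (2π×0.247 m) = 4.6946×10^-4 H.

L ≈ 469 μH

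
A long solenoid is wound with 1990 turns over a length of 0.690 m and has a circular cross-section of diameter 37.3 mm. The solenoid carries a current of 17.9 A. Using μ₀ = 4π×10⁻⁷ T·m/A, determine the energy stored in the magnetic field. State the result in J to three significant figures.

U ≈ 1.26 J

A = π(d/2)² = π(1.865×10^-2 m)² = 1.093×10^-3 m².
L = μ₀N²A/ℓ = (4π×10⁻⁷)(1990)²(1.093×10^-3)/(0.69) = 7.881×10^-3 H.
U = ½LI² = ½(7.881×10^-3)(17.9)² = 1.263 J.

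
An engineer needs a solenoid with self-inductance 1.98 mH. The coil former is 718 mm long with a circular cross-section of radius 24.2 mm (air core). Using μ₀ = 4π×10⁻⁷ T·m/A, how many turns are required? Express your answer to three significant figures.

N ≈ 784 turns

A = πr² = π(2.420×10^-2 m)² = 1.840×10^-3 m².
From L = μ₀N²A/ℓ, N = √(Lℓ / (μ₀A)).
N = √[(1.980×10^-3)(0.718) / ((4π×10⁻⁷)×1.840×10^-3)] = √(6.149×10^5) ≈ 784.2.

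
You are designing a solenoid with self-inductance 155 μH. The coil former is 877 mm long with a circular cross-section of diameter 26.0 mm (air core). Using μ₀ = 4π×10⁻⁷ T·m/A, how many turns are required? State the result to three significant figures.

A = π(d/2)² = π(1.300×10^-2 m)² = 5.309×10^-4 m².
From L = μ₀N²A/ℓ, N = √(Lℓ / (μ₀A)).
N = √[(1.550×10^-4)(0.877) / ((4π×10⁻⁷)×5.309×10^-4)] = √(2.037×10^5) ≈ 451.4.

N ≈ 451 turns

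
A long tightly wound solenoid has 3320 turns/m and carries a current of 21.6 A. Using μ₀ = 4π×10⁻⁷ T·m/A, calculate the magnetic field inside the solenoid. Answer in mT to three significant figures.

Inside a long solenoid, B = μ₀nI.
B = (4π×10⁻⁷)(3.320×10^3 m⁻¹)(21.6 A) = 9.012×10^-2 T.

B ≈ 90.1 mT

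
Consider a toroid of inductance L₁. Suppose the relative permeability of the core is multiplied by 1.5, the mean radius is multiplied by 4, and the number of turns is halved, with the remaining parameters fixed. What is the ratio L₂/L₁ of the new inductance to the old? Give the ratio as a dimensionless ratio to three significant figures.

For a toroid, L ∝ μᵣN²A/R.
L₂/L₁ = (1.5) × (4)^-1 × (0.5)^2 = 0.0938.

L₂/L₁ = 0.0938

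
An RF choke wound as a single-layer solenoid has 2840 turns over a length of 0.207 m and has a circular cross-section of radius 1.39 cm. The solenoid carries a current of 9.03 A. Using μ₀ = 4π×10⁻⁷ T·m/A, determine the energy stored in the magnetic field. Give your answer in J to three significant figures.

U ≈ 1.21 J

A = πr² = π(1.390×10^-2 m)² = 6.070×10^-4 m².
L = μ₀N²A/ℓ = (4π×10⁻⁷)(2840)²(6.070×10^-4)/(0.207) = 2.972×10^-2 H.
U = ½LI² = ½(2.972×10^-2)(9.03)² = 1.212 J.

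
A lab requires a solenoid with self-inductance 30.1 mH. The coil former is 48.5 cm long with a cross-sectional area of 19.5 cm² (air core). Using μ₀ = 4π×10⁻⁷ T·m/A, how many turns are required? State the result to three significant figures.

A = 19.5 cm² = 1.950×10^-3 m².
From L = μ₀N²A/ℓ, N = √(Lℓ / (μ₀A)).
N = √[(3.010×10^-2)(0.485) / ((4π×10⁻⁷)×1.950×10^-3)] = √(5.957×10^6) ≈ 2440.8.

N ≈ 2440 turns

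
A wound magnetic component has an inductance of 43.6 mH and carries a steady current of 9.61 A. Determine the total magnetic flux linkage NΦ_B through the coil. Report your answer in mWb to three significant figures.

NΦ_B ≈ 419 mWb

From L = NΦ_B/I, the flux linkage is NΦ_B = LI.
NΦ_B = (4.360×10^-2 H)(9.61 A) = 0.419 Wb.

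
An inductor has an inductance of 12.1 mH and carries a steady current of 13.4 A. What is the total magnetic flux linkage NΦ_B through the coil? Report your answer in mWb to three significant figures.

NΦ_B ≈ 162 mWb

From L = NΦ_B/I, the flux linkage is NΦ_B = LI.
NΦ_B = (1.210×10^-2 H)(13.4 A) = 0.1621 Wb.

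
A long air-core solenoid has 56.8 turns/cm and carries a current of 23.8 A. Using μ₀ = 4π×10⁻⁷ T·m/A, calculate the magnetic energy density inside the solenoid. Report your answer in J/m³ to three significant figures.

B = μ₀nI = (4π×10⁻⁷)(5.680×10^3)(23.8) = 0.1699 T.
u = B²/(2μ₀) = (0.1699)²/(2×4π×10⁻⁷) = 1.148×10^4 J/m³.

u ≈ 11500 J/m³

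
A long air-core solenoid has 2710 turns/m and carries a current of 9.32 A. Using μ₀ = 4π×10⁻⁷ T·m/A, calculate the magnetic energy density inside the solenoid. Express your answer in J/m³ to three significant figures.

u ≈ 401 J/m³

B = μ₀nI = (4π×10⁻⁷)(2.710×10^3)(9.32) = 3.174×10^-2 T.
u = B²/(2μ₀) = (3.174×10^-2)²/(2×4π×10⁻⁷) = 400.8 J/m³.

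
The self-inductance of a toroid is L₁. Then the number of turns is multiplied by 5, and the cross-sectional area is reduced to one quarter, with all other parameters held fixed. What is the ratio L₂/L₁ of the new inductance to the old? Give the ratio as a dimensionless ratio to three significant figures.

For a toroid, L ∝ μᵣN²A/R.
L₂/L₁ = (5)^2 × (0.25) = 6.25.

L₂/L₁ = 6.25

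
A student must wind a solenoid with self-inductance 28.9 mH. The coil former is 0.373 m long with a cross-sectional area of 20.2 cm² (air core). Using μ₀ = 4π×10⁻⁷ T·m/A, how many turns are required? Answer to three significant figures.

N ≈ 2060 turns

A = 20.2 cm² = 2.020×10^-3 m².
From L = μ₀N²A/ℓ, N = √(Lℓ / (μ₀A)).
N = √[(2.890×10^-2)(0.373) / ((4π×10⁻⁷)×2.020×10^-3)] = √(4.247×10^6) ≈ 2060.7.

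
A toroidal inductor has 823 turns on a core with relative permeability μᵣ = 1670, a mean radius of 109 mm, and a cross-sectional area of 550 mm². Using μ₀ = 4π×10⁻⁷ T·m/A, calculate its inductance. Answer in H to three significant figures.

For a thin toroid, L = μ₀μᵣN²A/(2πR).
L = (4π×10⁻⁷)(1670)(823)²(5.500×10^-4) / (2π×0.109 m) = 1.142 H.

L ≈ 1.14 H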